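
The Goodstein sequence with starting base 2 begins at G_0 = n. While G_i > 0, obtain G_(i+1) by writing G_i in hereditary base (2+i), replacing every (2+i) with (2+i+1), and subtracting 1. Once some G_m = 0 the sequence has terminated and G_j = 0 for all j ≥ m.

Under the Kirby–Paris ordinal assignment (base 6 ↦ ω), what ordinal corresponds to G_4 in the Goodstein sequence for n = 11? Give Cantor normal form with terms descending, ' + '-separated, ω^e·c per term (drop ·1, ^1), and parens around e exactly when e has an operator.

ω^(ω + 1) + 1

step 0: 11 = 2^(2 + 1) + 2 + 1; sub 3 for 2: 3^(3 + 1) + 3 + 1; = 85; G_1 = 85−1 = 84
step 1: 84 = 3^(3 + 1) + 3; sub 4 for 3: 4^(4 + 1) + 4; = 1028; G_2 = 1028−1 = 1027
step 2: 1027 = 4^(4 + 1) + 3; sub 5 for 4: 5^(5 + 1) + 3; = 15628; G_3 = 15628−1 = 15627
step 3: 15627 = 5^(5 + 1) + 2; sub 6 for 5: 6^(6 + 1) + 2; = 279938; G_4 = 279938−1 = 279937
step 4: 279937 = 6^(6 + 1) + 1; sub 7 for 6: 7^(7 + 1) + 1; = 5764802; G_5 = 5764802−1 = 5764801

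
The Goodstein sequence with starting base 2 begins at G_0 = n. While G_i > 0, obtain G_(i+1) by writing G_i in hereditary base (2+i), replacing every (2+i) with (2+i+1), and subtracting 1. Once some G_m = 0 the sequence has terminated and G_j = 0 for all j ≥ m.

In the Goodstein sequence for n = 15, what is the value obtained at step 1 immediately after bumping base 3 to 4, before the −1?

1284

15 —HB2→ 2^(2 + 1) + 2^2 + 2 + 1 —bump→ 3^(3 + 1) + 3^3 + 3 + 1 = 112 —(−1)→ 111
111 —HB3→ 3^(3 + 1) + 3^3 + 3 —bump→ 4^(4 + 1) + 4^4 + 4 = 1284 —(−1)→ 1283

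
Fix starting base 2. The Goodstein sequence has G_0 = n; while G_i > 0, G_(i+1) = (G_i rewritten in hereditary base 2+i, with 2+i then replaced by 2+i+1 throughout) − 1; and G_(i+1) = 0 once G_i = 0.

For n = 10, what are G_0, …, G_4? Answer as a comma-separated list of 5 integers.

G_0=10  [base 2] 2^(2 + 1) + 2  →[2↦3]→  3^(3 + 1) + 3 = 84  −1 ⇒ G_1=83
G_1=83  [base 3] 3^(3 + 1) + 2  →[3↦4]→  4^(4 + 1) + 2 = 1026  −1 ⇒ G_2=1025
G_2=1025  [base 4] 4^(4 + 1) + 1  →[4↦5]→  5^(5 + 1) + 1 = 15626  −1 ⇒ G_3=15625
G_3=15625  [base 5] 5^(5 + 1)  →[5↦6]→  6^(6 + 1) = 279936  −1 ⇒ G_4=279935

10, 83, 1025, 15625, 279935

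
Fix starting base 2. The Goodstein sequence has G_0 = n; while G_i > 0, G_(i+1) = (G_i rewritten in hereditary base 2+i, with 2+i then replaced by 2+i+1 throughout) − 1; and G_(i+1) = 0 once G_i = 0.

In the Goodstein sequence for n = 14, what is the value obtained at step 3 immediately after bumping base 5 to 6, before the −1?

i=0: 14 = 2^(2 + 1) + 2^2 + 2 (b=2); 2→3: 3^(3 + 1) + 3^3 + 3 = 111; 111−1 = 110
i=1: 110 = 3^(3 + 1) + 3^3 + 2 (b=3); 3→4: 4^(4 + 1) + 4^4 + 2 = 1282; 1282−1 = 1281
i=2: 1281 = 4^(4 + 1) + 4^4 + 1 (b=4); 4→5: 5^(5 + 1) + 5^5 + 1 = 18751; 18751−1 = 18750
i=3: 18750 = 5^(5 + 1) + 5^5 (b=5); 5→6: 6^(6 + 1) + 6^6 = 326592; 326592−1 = 326591

326592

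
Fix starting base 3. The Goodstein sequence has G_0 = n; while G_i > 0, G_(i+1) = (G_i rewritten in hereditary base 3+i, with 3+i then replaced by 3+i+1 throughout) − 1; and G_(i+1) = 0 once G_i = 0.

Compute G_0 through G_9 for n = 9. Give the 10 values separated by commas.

9, 15, 17, 19, 21, 23, 24, 25, 26, 27

[0] 9 ≡ 3^2 (base 3). Lift 4: 16. −1: 15.
[1] 15 ≡ 3·4 + 3 (base 4). Lift 5: 18. −1: 17.
[2] 17 ≡ 3·5 + 2 (base 5). Lift 6: 20. −1: 19.
[3] 19 ≡ 3·6 + 1 (base 6). Lift 7: 22. −1: 21.
[4] 21 ≡ 3·7 (base 7). Lift 8: 24. −1: 23.
[5] 23 ≡ 2·8 + 7 (base 8). Lift 9: 25. −1: 24.
[6] 24 ≡ 2·9 + 6 (base 9). Lift 10: 26. −1: 25.
[7] 25 ≡ 2·10 + 5 (base 10). Lift 11: 27. −1: 26.
[8] 26 ≡ 2·11 + 4 (base 11). Lift 12: 28. −1: 27.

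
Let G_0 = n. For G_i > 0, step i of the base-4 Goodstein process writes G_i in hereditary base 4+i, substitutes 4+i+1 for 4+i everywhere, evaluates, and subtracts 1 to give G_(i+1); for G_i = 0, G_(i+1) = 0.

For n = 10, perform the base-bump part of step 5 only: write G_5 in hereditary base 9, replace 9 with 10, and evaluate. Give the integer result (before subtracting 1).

i=0: 10 = 2·4 + 2 (b=4); 4→5: 2·5 + 2 = 12; 12−1 = 11
i=1: 11 = 2·5 + 1 (b=5); 5→6: 2·6 + 1 = 13; 13−1 = 12
i=2: 12 = 2·6 (b=6); 6→7: 2·7 = 14; 14−1 = 13
i=3: 13 = 7 + 6 (b=7); 7→8: 8 + 6 = 14; 14−1 = 13
i=4: 13 = 8 + 5 (b=8); 8→9: 9 + 5 = 14; 14−1 = 13
i=5: 13 = 9 + 4 (b=9); 9→10: 10 + 4 = 14; 14−1 = 13

14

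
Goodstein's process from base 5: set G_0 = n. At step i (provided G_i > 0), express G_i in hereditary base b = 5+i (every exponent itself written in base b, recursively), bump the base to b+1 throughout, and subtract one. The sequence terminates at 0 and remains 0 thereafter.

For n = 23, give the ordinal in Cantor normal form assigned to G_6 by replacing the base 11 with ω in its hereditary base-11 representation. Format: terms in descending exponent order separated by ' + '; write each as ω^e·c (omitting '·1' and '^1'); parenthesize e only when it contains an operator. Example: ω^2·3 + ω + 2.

ω·3 + 6

i=0: 23 = 4·5 + 3 (b=5); 5→6: 4·6 + 3 = 27; 27−1 = 26
i=1: 26 = 4·6 + 2 (b=6); 6→7: 4·7 + 2 = 30; 30−1 = 29
i=2: 29 = 4·7 + 1 (b=7); 7→8: 4·8 + 1 = 33; 33−1 = 32
i=3: 32 = 4·8 (b=8); 8→9: 4·9 = 36; 36−1 = 35
i=4: 35 = 3·9 + 8 (b=9); 9→10: 3·10 + 8 = 38; 38−1 = 37
i=5: 37 = 3·10 + 7 (b=10); 10→11: 3·11 + 7 = 40; 40−1 = 39
i=6: 39 = 3·11 + 6 (b=11); 11→12: 3·12 + 6 = 42; 42−1 = 41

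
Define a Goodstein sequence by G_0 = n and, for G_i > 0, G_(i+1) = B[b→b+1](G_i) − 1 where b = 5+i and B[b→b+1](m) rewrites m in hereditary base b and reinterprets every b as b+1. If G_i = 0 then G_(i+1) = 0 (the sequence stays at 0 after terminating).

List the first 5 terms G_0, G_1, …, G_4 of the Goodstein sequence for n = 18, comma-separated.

step 0: 18 = 3·5 + 3; sub 6 for 5: 3·6 + 3; = 21; G_1 = 21−1 = 20
step 1: 20 = 3·6 + 2; sub 7 for 6: 3·7 + 2; = 23; G_2 = 23−1 = 22
step 2: 22 = 3·7 + 1; sub 8 for 7: 3·8 + 1; = 25; G_3 = 25−1 = 24
step 3: 24 = 3·8; sub 9 for 8: 3·9; = 27; G_4 = 27−1 = 26

18, 20, 22, 24, 26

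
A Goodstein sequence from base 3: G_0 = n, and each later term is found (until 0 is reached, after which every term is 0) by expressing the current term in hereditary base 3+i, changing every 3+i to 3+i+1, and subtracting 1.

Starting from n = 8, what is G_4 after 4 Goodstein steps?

11

i=0: 8 = 2·3 + 2 (b=3); 3→4: 2·4 + 2 = 10; 10−1 = 9
i=1: 9 = 2·4 + 1 (b=4); 4→5: 2·5 + 1 = 11; 11−1 = 10
i=2: 10 = 2·5 (b=5); 5→6: 2·6 = 12; 12−1 = 11
i=3: 11 = 6 + 5 (b=6); 6→7: 7 + 5 = 12; 12−1 = 11
i=4: 11 = 7 + 4 (b=7); 7→8: 8 + 4 = 12; 12−1 = 11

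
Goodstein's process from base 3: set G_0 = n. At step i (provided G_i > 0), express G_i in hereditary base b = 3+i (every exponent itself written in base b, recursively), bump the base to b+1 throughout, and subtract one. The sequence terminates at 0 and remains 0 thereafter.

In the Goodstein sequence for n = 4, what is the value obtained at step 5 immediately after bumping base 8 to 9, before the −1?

1

(0) 4|_3 = 3 + 1 ↦ 4 + 1|_4 = 5 ⇒ 4
(1) 4|_4 = 4 ↦ 5|_5 = 5 ⇒ 4
(2) 4|_5 = 4 ↦ 4|_6 = 4 ⇒ 3
(3) 3|_6 = 3 ↦ 3|_7 = 3 ⇒ 2
(4) 2|_7 = 2 ↦ 2|_8 = 2 ⇒ 1
(5) 1|_8 = 1 ↦ 1|_9 = 1 ⇒ 0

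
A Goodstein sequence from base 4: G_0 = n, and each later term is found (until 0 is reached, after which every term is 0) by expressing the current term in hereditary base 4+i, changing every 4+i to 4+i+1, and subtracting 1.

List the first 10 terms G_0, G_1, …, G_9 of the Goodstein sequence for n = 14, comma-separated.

14, 16, 18, 20, 21, 22, 23, 24, 25, 26

G_0 = 14. HB_4(14) = 3·4 + 2. Bump = 17. G_1 = 16.
G_1 = 16. HB_5(16) = 3·5 + 1. Bump = 19. G_2 = 18.
G_2 = 18. HB_6(18) = 3·6. Bump = 21. G_3 = 20.
G_3 = 20. HB_7(20) = 2·7 + 6. Bump = 22. G_4 = 21.
G_4 = 21. HB_8(21) = 2·8 + 5. Bump = 23. G_5 = 22.
G_5 = 22. HB_9(22) = 2·9 + 4. Bump = 24. G_6 = 23.
G_6 = 23. HB_10(23) = 2·10 + 3. Bump = 25. G_7 = 24.
G_7 = 24. HB_11(24) = 2·11 + 2. Bump = 26. G_8 = 25.
G_8 = 25. HB_12(25) = 2·12 + 1. Bump = 27. G_9 = 26.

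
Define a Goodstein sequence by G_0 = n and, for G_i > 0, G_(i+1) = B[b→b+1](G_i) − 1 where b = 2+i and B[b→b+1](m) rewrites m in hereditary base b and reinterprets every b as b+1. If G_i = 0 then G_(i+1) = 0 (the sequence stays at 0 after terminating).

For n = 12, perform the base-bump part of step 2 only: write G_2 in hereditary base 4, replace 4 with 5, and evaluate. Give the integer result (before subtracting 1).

15686

G_0=12  [base 2] 2^(2 + 1) + 2^2  →[2↦3]→  3^(3 + 1) + 3^3 = 108  −1 ⇒ G_1=107
G_1=107  [base 3] 3^(3 + 1) + 2·3^2 + 2·3 + 2  →[3↦4]→  4^(4 + 1) + 2·4^2 + 2·4 + 2 = 1066  −1 ⇒ G_2=1065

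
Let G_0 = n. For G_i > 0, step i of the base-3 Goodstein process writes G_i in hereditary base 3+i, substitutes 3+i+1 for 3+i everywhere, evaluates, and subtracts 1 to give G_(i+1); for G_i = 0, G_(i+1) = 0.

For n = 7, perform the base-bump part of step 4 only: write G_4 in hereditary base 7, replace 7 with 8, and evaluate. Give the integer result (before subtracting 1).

(0) 7|_3 = 2·3 + 1 ↦ 2·4 + 1|_4 = 9 ⇒ 8
(1) 8|_4 = 2·4 ↦ 2·5|_5 = 10 ⇒ 9
(2) 9|_5 = 5 + 4 ↦ 6 + 4|_6 = 10 ⇒ 9
(3) 9|_6 = 6 + 3 ↦ 7 + 3|_7 = 10 ⇒ 9
(4) 9|_7 = 7 + 2 ↦ 8 + 2|_8 = 10 ⇒ 9

10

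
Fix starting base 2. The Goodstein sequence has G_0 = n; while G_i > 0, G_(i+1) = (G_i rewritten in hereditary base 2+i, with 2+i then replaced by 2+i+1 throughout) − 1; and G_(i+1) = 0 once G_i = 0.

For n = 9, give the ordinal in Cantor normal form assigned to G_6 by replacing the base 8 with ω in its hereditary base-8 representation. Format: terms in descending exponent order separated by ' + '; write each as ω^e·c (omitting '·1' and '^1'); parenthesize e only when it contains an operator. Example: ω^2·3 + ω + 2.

ω^ω·3 + ω^3·3 + ω^2·3 + ω·2 + 7

step 0: 9 = 2^(2 + 1) + 1; sub 3 for 2: 3^(3 + 1) + 1; = 82; G_1 = 82−1 = 81
step 1: 81 = 3^(3 + 1); sub 4 for 3: 4^(4 + 1); = 1024; G_2 = 1024−1 = 1023
step 2: 1023 = 3·4^4 + 3·4^3 + 3·4^2 + 3·4 + 3; sub 5 for 4: 3·5^5 + 3·5^3 + 3·5^2 + 3·5 + 3; = 9843; G_3 = 9843−1 = 9842
step 3: 9842 = 3·5^5 + 3·5^3 + 3·5^2 + 3·5 + 2; sub 6 for 5: 3·6^6 + 3·6^3 + 3·6^2 + 3·6 + 2; = 140744; G_4 = 140744−1 = 140743
step 4: 140743 = 3·6^6 + 3·6^3 + 3·6^2 + 3·6 + 1; sub 7 for 6: 3·7^7 + 3·7^3 + 3·7^2 + 3·7 + 1; = 2471827; G_5 = 2471827−1 = 2471826
step 5: 2471826 = 3·7^7 + 3·7^3 + 3·7^2 + 3·7; sub 8 for 7: 3·8^8 + 3·8^3 + 3·8^2 + 3·8; = 50333400; G_6 = 50333400−1 = 50333399
step 6: 50333399 = 3·8^8 + 3·8^3 + 3·8^2 + 2·8 + 7; sub 9 for 8: 3·9^9 + 3·9^3 + 3·9^2 + 2·9 + 7; = 1162263922; G_7 = 1162263922−1 = 1162263921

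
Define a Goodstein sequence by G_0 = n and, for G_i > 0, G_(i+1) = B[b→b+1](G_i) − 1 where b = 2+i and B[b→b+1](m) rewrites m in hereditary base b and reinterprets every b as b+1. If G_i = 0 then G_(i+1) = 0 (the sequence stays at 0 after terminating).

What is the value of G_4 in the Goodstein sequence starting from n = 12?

280019

[0] 12 ≡ 2^(2 + 1) + 2^2 (base 2). Lift 3: 108. −1: 107.
[1] 107 ≡ 3^(3 + 1) + 2·3^2 + 2·3 + 2 (base 3). Lift 4: 1066. −1: 1065.
[2] 1065 ≡ 4^(4 + 1) + 2·4^2 + 2·4 + 1 (base 4). Lift 5: 15686. −1: 15685.
[3] 15685 ≡ 5^(5 + 1) + 2·5^2 + 2·5 (base 5). Lift 6: 280020. −1: 280019.
[4] 280019 ≡ 6^(6 + 1) + 2·6^2 + 6 + 5 (base 6). Lift 7: 5764911. −1: 5764910.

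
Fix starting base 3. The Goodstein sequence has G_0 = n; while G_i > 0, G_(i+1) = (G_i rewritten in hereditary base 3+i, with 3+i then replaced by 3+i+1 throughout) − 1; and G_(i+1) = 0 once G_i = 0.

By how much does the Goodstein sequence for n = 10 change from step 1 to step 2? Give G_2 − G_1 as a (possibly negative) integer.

[0] 10 ≡ 3^2 + 1 (base 3). Lift 4: 17. −1: 16.
[1] 16 ≡ 4^2 (base 4). Lift 5: 25. −1: 24.

8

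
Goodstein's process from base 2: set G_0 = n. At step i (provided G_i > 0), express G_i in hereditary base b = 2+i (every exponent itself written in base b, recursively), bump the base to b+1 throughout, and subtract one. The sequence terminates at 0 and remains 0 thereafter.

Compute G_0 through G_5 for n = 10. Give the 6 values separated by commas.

G_0=10  [base 2] 2^(2 + 1) + 2  →[2↦3]→  3^(3 + 1) + 3 = 84  −1 ⇒ G_1=83
G_1=83  [base 3] 3^(3 + 1) + 2  →[3↦4]→  4^(4 + 1) + 2 = 1026  −1 ⇒ G_2=1025
G_2=1025  [base 4] 4^(4 + 1) + 1  →[4↦5]→  5^(5 + 1) + 1 = 15626  −1 ⇒ G_3=15625
G_3=15625  [base 5] 5^(5 + 1)  →[5↦6]→  6^(6 + 1) = 279936  −1 ⇒ G_4=279935
G_4=279935  [base 6] 5·6^6 + 5·6^5 + 5·6^4 + 5·6^3 + 5·6^2 + 5·6 + 5  →[6↦7]→  5·7^7 + 5·7^5 + 5·7^4 + 5·7^3 + 5·7^2 + 5·7 + 5 = 4215755  −1 ⇒ G_5=4215754

10, 83, 1025, 15625, 279935, 4215754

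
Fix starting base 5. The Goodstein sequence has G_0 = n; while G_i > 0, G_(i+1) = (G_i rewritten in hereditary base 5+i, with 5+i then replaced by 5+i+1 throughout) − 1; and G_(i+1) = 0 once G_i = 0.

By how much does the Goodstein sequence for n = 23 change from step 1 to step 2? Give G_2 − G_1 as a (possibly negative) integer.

23 —HB5→ 4·5 + 3 —bump→ 4·6 + 3 = 27 —(−1)→ 26
26 —HB6→ 4·6 + 2 —bump→ 4·7 + 2 = 30 —(−1)→ 29

3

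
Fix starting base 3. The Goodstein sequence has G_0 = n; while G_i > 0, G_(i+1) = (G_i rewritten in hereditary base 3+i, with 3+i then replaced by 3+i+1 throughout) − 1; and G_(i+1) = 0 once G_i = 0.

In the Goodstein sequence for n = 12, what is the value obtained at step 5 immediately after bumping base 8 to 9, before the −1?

70

[0] 12 ≡ 3^2 + 3 (base 3). Lift 4: 20. −1: 19.
[1] 19 ≡ 4^2 + 3 (base 4). Lift 5: 28. −1: 27.
[2] 27 ≡ 5^2 + 2 (base 5). Lift 6: 38. −1: 37.
[3] 37 ≡ 6^2 + 1 (base 6). Lift 7: 50. −1: 49.
[4] 49 ≡ 7^2 (base 7). Lift 8: 64. −1: 63.
[5] 63 ≡ 7·8 + 7 (base 8). Lift 9: 70. −1: 69.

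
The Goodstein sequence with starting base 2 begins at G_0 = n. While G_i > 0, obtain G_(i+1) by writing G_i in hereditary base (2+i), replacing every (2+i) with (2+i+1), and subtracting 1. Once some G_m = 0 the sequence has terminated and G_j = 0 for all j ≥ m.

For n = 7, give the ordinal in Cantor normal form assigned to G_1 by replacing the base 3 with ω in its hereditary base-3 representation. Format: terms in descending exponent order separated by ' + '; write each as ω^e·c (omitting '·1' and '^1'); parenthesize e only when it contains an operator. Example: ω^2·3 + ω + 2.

ω^ω + ω

G_0=7  [base 2] 2^2 + 2 + 1  →[2↦3]→  3^3 + 3 + 1 = 31  −1 ⇒ G_1=30
G_1=30  [base 3] 3^3 + 3  →[3↦4]→  4^4 + 4 = 260  −1 ⇒ G_2=259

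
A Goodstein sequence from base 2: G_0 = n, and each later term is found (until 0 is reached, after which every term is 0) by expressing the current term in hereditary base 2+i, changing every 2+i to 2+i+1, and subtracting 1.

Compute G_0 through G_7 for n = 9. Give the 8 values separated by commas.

step 0: 9 = 2^(2 + 1) + 1; sub 3 for 2: 3^(3 + 1) + 1; = 82; G_1 = 82−1 = 81
step 1: 81 = 3^(3 + 1); sub 4 for 3: 4^(4 + 1); = 1024; G_2 = 1024−1 = 1023
step 2: 1023 = 3·4^4 + 3·4^3 + 3·4^2 + 3·4 + 3; sub 5 for 4: 3·5^5 + 3·5^3 + 3·5^2 + 3·5 + 3; = 9843; G_3 = 9843−1 = 9842
step 3: 9842 = 3·5^5 + 3·5^3 + 3·5^2 + 3·5 + 2; sub 6 for 5: 3·6^6 + 3·6^3 + 3·6^2 + 3·6 + 2; = 140744; G_4 = 140744−1 = 140743
step 4: 140743 = 3·6^6 + 3·6^3 + 3·6^2 + 3·6 + 1; sub 7 for 6: 3·7^7 + 3·7^3 + 3·7^2 + 3·7 + 1; = 2471827; G_5 = 2471827−1 = 2471826
step 5: 2471826 = 3·7^7 + 3·7^3 + 3·7^2 + 3·7; sub 8 for 7: 3·8^8 + 3·8^3 + 3·8^2 + 3·8; = 50333400; G_6 = 50333400−1 = 50333399
step 6: 50333399 = 3·8^8 + 3·8^3 + 3·8^2 + 2·8 + 7; sub 9 for 8: 3·9^9 + 3·9^3 + 3·9^2 + 2·9 + 7; = 1162263922; G_7 = 1162263922−1 = 1162263921

9, 81, 1023, 9842, 140743, 2471826, 50333399, 1162263921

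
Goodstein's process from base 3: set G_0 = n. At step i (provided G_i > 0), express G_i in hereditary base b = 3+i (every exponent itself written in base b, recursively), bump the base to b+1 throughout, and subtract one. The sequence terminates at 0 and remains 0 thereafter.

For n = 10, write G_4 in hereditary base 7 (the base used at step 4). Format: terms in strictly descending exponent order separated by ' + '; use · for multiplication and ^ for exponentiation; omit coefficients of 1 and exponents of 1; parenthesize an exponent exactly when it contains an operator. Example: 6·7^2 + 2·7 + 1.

4·7 + 2

G_0 = 10. HB_3(10) = 3^2 + 1. Bump = 17. G_1 = 16.
G_1 = 16. HB_4(16) = 4^2. Bump = 25. G_2 = 24.
G_2 = 24. HB_5(24) = 4·5 + 4. Bump = 28. G_3 = 27.
G_3 = 27. HB_6(27) = 4·6 + 3. Bump = 31. G_4 = 30.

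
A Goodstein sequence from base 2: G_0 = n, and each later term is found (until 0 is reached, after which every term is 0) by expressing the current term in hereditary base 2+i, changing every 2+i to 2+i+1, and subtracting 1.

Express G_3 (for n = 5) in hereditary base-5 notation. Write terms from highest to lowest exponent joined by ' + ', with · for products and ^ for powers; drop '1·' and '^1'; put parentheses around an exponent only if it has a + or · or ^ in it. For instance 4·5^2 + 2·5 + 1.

3·5^3 + 3·5^2 + 3·5 + 2

base 2: 5 = 2^2 + 1; at 3: 3^3 + 1 = 28; next = 27
base 3: 27 = 3^3; at 4: 4^4 = 256; next = 255
base 4: 255 = 3·4^3 + 3·4^2 + 3·4 + 3; at 5: 3·5^3 + 3·5^2 + 3·5 + 3 = 468; next = 467
base 5: 467 = 3·5^3 + 3·5^2 + 3·5 + 2; at 6: 3·6^3 + 3·6^2 + 3·6 + 2 = 776; next = 775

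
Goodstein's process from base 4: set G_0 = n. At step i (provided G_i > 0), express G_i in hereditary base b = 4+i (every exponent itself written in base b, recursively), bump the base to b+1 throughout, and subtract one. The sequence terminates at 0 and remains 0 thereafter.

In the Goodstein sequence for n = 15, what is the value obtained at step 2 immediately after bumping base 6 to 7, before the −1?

G_0=15  [base 4] 3·4 + 3  →[4↦5]→  3·5 + 3 = 18  −1 ⇒ G_1=17
G_1=17  [base 5] 3·5 + 2  →[5↦6]→  3·6 + 2 = 20  −1 ⇒ G_2=19
G_2=19  [base 6] 3·6 + 1  →[6↦7]→  3·7 + 1 = 22  −1 ⇒ G_3=21

22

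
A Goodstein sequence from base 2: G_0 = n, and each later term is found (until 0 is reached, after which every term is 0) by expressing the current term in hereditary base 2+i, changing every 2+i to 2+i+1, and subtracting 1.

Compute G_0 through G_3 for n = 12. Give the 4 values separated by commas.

12, 107, 1065, 15685

base 2: 12 = 2^(2 + 1) + 2^2; at 3: 3^(3 + 1) + 3^3 = 108; next = 107
base 3: 107 = 3^(3 + 1) + 2·3^2 + 2·3 + 2; at 4: 4^(4 + 1) + 2·4^2 + 2·4 + 2 = 1066; next = 1065
base 4: 1065 = 4^(4 + 1) + 2·4^2 + 2·4 + 1; at 5: 5^(5 + 1) + 2·5^2 + 2·5 + 1 = 15686; next = 15685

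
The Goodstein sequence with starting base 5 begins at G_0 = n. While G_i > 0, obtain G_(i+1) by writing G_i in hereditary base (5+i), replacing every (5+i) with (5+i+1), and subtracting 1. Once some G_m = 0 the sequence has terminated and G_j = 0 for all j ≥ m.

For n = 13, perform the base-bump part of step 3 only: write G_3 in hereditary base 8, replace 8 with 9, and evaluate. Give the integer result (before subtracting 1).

13 —HB5→ 2·5 + 3 —bump→ 2·6 + 3 = 15 —(−1)→ 14
14 —HB6→ 2·6 + 2 —bump→ 2·7 + 2 = 16 —(−1)→ 15
15 —HB7→ 2·7 + 1 —bump→ 2·8 + 1 = 17 —(−1)→ 16
16 —HB8→ 2·8 —bump→ 2·9 = 18 —(−1)→ 17

18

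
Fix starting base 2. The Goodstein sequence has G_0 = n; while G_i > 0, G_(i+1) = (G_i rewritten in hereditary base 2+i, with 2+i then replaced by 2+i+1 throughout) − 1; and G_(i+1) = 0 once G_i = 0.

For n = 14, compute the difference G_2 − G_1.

1171

step 0: 14 = 2^(2 + 1) + 2^2 + 2; sub 3 for 2: 3^(3 + 1) + 3^3 + 3; = 111; G_1 = 111−1 = 110
step 1: 110 = 3^(3 + 1) + 3^3 + 2; sub 4 for 3: 4^(4 + 1) + 4^4 + 2; = 1282; G_2 = 1282−1 = 1281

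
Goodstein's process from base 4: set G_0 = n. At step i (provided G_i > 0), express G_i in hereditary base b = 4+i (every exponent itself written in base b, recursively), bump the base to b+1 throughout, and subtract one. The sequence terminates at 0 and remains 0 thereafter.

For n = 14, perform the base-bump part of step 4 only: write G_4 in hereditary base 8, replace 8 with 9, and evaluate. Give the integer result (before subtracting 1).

23

G_0 = 14. HB_4(14) = 3·4 + 2. Bump = 17. G_1 = 16.
G_1 = 16. HB_5(16) = 3·5 + 1. Bump = 19. G_2 = 18.
G_2 = 18. HB_6(18) = 3·6. Bump = 21. G_3 = 20.
G_3 = 20. HB_7(20) = 2·7 + 6. Bump = 22. G_4 = 21.
G_4 = 21. HB_8(21) = 2·8 + 5. Bump = 23. G_5 = 22.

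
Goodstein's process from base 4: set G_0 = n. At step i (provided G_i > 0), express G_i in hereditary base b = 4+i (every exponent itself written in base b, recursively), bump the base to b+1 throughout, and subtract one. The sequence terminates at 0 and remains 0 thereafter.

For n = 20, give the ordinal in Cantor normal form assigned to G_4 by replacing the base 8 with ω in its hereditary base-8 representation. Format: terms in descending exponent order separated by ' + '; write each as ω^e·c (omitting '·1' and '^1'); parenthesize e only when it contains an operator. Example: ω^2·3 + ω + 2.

step 0: 20 = 4^2 + 4; sub 5 for 4: 5^2 + 5; = 30; G_1 = 30−1 = 29
step 1: 29 = 5^2 + 4; sub 6 for 5: 6^2 + 4; = 40; G_2 = 40−1 = 39
step 2: 39 = 6^2 + 3; sub 7 for 6: 7^2 + 3; = 52; G_3 = 52−1 = 51
step 3: 51 = 7^2 + 2; sub 8 for 7: 8^2 + 2; = 66; G_4 = 66−1 = 65
step 4: 65 = 8^2 + 1; sub 9 for 8: 9^2 + 1; = 82; G_5 = 82−1 = 81

ω^2 + 1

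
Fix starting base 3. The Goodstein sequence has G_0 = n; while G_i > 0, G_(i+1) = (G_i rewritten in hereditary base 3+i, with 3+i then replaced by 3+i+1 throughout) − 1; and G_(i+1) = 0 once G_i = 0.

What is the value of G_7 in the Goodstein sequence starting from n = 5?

5 —HB3→ 3 + 2 —bump→ 4 + 2 = 6 —(−1)→ 5
5 —HB4→ 4 + 1 —bump→ 5 + 1 = 6 —(−1)→ 5
5 —HB5→ 5 —bump→ 6 = 6 —(−1)→ 5
5 —HB6→ 5 —bump→ 5 = 5 —(−1)→ 4
4 —HB7→ 4 —bump→ 4 = 4 —(−1)→ 3
3 —HB8→ 3 —bump→ 3 = 3 —(−1)→ 2
2 —HB9→ 2 —bump→ 2 = 2 —(−1)→ 1
1 —HB10→ 1 —bump→ 1 = 1 —(−1)→ 0

1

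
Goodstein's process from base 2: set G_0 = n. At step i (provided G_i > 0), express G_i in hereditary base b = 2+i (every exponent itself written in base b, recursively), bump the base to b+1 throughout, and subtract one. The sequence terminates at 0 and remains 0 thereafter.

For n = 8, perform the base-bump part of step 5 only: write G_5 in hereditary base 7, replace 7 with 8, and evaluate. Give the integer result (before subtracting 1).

i=0: 8 = 2^(2 + 1) (b=2); 2→3: 3^(3 + 1) = 81; 81−1 = 80
i=1: 80 = 2·3^3 + 2·3^2 + 2·3 + 2 (b=3); 3→4: 2·4^4 + 2·4^2 + 2·4 + 2 = 554; 554−1 = 553
i=2: 553 = 2·4^4 + 2·4^2 + 2·4 + 1 (b=4); 4→5: 2·5^5 + 2·5^2 + 2·5 + 1 = 6311; 6311−1 = 6310
i=3: 6310 = 2·5^5 + 2·5^2 + 2·5 (b=5); 5→6: 2·6^6 + 2·6^2 + 2·6 = 93396; 93396−1 = 93395
i=4: 93395 = 2·6^6 + 2·6^2 + 6 + 5 (b=6); 6→7: 2·7^7 + 2·7^2 + 7 + 5 = 1647196; 1647196−1 = 1647195
i=5: 1647195 = 2·7^7 + 2·7^2 + 7 + 4 (b=7); 7→8: 2·8^8 + 2·8^2 + 8 + 4 = 33554572; 33554572−1 = 33554571

33554572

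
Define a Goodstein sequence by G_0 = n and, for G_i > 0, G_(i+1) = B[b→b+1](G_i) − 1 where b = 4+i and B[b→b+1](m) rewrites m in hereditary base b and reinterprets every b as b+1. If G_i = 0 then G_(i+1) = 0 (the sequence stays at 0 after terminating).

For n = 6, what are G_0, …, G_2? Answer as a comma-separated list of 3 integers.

G_0=6  [base 4] 4 + 2  →[4↦5]→  5 + 2 = 7  −1 ⇒ G_1=6
G_1=6  [base 5] 5 + 1  →[5↦6]→  6 + 1 = 7  −1 ⇒ G_2=6

6, 6, 6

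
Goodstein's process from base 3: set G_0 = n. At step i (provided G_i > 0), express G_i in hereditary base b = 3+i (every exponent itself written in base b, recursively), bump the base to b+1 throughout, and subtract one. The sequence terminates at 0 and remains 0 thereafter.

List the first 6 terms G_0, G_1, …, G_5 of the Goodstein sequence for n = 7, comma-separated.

G_0=7  [base 3] 2·3 + 1  →[3↦4]→  2·4 + 1 = 9  −1 ⇒ G_1=8
G_1=8  [base 4] 2·4  →[4↦5]→  2·5 = 10  −1 ⇒ G_2=9
G_2=9  [base 5] 5 + 4  →[5↦6]→  6 + 4 = 10  −1 ⇒ G_3=9
G_3=9  [base 6] 6 + 3  →[6↦7]→  7 + 3 = 10  −1 ⇒ G_4=9
G_4=9  [base 7] 7 + 2  →[7↦8]→  8 + 2 = 10  −1 ⇒ G_5=9

7, 8, 9, 9, 9, 9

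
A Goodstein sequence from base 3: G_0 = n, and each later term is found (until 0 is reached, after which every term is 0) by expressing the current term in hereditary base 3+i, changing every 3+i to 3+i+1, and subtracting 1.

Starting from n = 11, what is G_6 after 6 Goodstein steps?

47

G_0=11  [base 3] 3^2 + 2  →[3↦4]→  4^2 + 2 = 18  −1 ⇒ G_1=17
G_1=17  [base 4] 4^2 + 1  →[4↦5]→  5^2 + 1 = 26  −1 ⇒ G_2=25
G_2=25  [base 5] 5^2  →[5↦6]→  6^2 = 36  −1 ⇒ G_3=35
G_3=35  [base 6] 5·6 + 5  →[6↦7]→  5·7 + 5 = 40  −1 ⇒ G_4=39
G_4=39  [base 7] 5·7 + 4  →[7↦8]→  5·8 + 4 = 44  −1 ⇒ G_5=43
G_5=43  [base 8] 5·8 + 3  →[8↦9]→  5·9 + 3 = 48  −1 ⇒ G_6=47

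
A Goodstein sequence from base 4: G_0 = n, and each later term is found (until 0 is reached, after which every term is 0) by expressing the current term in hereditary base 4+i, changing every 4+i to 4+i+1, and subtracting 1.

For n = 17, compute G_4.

43

i=0: 17 = 4^2 + 1 (b=4); 4→5: 5^2 + 1 = 26; 26−1 = 25
i=1: 25 = 5^2 (b=5); 5→6: 6^2 = 36; 36−1 = 35
i=2: 35 = 5·6 + 5 (b=6); 6→7: 5·7 + 5 = 40; 40−1 = 39
i=3: 39 = 5·7 + 4 (b=7); 7→8: 5·8 + 4 = 44; 44−1 = 43
i=4: 43 = 5·8 + 3 (b=8); 8→9: 5·9 + 3 = 48; 48−1 = 47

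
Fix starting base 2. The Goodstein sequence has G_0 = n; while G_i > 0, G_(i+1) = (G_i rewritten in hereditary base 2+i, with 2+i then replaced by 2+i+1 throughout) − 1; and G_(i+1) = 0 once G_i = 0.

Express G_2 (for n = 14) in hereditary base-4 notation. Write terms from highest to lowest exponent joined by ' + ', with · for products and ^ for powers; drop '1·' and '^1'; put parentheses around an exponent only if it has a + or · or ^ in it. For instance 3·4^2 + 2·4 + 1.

4^(4 + 1) + 4^4 + 1

(0) 14|_2 = 2^(2 + 1) + 2^2 + 2 ↦ 3^(3 + 1) + 3^3 + 3|_3 = 111 ⇒ 110
(1) 110|_3 = 3^(3 + 1) + 3^3 + 2 ↦ 4^(4 + 1) + 4^4 + 2|_4 = 1282 ⇒ 1281
(2) 1281|_4 = 4^(4 + 1) + 4^4 + 1 ↦ 5^(5 + 1) + 5^5 + 1|_5 = 18751 ⇒ 18750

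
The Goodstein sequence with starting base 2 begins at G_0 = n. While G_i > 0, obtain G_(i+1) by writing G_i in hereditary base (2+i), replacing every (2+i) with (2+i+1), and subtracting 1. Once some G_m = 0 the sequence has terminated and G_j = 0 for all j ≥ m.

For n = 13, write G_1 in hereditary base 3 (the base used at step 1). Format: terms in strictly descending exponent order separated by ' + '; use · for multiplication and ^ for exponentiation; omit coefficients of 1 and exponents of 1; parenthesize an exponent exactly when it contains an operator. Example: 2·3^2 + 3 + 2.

[0] 13 ≡ 2^(2 + 1) + 2^2 + 1 (base 2). Lift 3: 109. −1: 108.
[1] 108 ≡ 3^(3 + 1) + 3^3 (base 3). Lift 4: 1280. −1: 1279.

3^(3 + 1) + 3^3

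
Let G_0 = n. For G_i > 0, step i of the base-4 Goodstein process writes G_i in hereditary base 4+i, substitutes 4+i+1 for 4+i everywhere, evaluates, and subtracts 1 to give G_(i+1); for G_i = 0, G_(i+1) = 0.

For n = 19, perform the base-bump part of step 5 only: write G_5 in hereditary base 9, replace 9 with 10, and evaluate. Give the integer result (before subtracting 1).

76

step 0: 19 = 4^2 + 3; sub 5 for 4: 5^2 + 3; = 28; G_1 = 28−1 = 27
step 1: 27 = 5^2 + 2; sub 6 for 5: 6^2 + 2; = 38; G_2 = 38−1 = 37
step 2: 37 = 6^2 + 1; sub 7 for 6: 7^2 + 1; = 50; G_3 = 50−1 = 49
step 3: 49 = 7^2; sub 8 for 7: 8^2; = 64; G_4 = 64−1 = 63
step 4: 63 = 7·8 + 7; sub 9 for 8: 7·9 + 7; = 70; G_5 = 70−1 = 69
step 5: 69 = 7·9 + 6; sub 10 for 9: 7·10 + 6; = 76; G_6 = 76−1 = 75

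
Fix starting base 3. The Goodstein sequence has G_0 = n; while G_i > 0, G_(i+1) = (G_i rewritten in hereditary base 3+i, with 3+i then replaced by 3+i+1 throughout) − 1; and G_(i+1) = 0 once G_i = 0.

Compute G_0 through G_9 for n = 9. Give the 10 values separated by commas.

9, 15, 17, 19, 21, 23, 24, 25, 26, 27

base 3: 9 = 3^2; at 4: 4^2 = 16; next = 15
base 4: 15 = 3·4 + 3; at 5: 3·5 + 3 = 18; next = 17
base 5: 17 = 3·5 + 2; at 6: 3·6 + 2 = 20; next = 19
base 6: 19 = 3·6 + 1; at 7: 3·7 + 1 = 22; next = 21
base 7: 21 = 3·7; at 8: 3·8 = 24; next = 23
base 8: 23 = 2·8 + 7; at 9: 2·9 + 7 = 25; next = 24
base 9: 24 = 2·9 + 6; at 10: 2·10 + 6 = 26; next = 25
base 10: 25 = 2·10 + 5; at 11: 2·11 + 5 = 27; next = 26
base 11: 26 = 2·11 + 4; at 12: 2·12 + 4 = 28; next = 27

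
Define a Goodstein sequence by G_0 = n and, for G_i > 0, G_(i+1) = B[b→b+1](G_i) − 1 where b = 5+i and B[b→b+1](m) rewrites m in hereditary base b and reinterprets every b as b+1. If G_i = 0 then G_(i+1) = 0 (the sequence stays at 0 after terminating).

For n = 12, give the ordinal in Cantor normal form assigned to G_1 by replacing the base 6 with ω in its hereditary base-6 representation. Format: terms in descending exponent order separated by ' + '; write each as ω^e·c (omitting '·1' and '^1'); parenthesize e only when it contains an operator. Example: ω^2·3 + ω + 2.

ω·2 + 1

(0) 12|_5 = 2·5 + 2 ↦ 2·6 + 2|_6 = 14 ⇒ 13
(1) 13|_6 = 2·6 + 1 ↦ 2·7 + 1|_7 = 15 ⇒ 14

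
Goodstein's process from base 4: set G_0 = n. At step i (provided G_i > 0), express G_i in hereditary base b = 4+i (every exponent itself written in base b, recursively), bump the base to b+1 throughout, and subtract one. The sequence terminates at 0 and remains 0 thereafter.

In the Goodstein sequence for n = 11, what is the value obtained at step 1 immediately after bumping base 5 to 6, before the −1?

G_0 = 11. HB_4(11) = 2·4 + 3. Bump = 13. G_1 = 12.
G_1 = 12. HB_5(12) = 2·5 + 2. Bump = 14. G_2 = 13.

14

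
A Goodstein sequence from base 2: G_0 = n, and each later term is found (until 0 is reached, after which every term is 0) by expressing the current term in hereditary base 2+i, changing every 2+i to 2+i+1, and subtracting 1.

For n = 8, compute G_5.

1647195

G_0=8  [base 2] 2^(2 + 1)  →[2↦3]→  3^(3 + 1) = 81  −1 ⇒ G_1=80
G_1=80  [base 3] 2·3^3 + 2·3^2 + 2·3 + 2  →[3↦4]→  2·4^4 + 2·4^2 + 2·4 + 2 = 554  −1 ⇒ G_2=553
G_2=553  [base 4] 2·4^4 + 2·4^2 + 2·4 + 1  →[4↦5]→  2·5^5 + 2·5^2 + 2·5 + 1 = 6311  −1 ⇒ G_3=6310
G_3=6310  [base 5] 2·5^5 + 2·5^2 + 2·5  →[5↦6]→  2·6^6 + 2·6^2 + 2·6 = 93396  −1 ⇒ G_4=93395
G_4=93395  [base 6] 2·6^6 + 2·6^2 + 6 + 5  →[6↦7]→  2·7^7 + 2·7^2 + 7 + 5 = 1647196  −1 ⇒ G_5=1647195
G_5=1647195  [base 7] 2·7^7 + 2·7^2 + 7 + 4  →[7↦8]→  2·8^8 + 2·8^2 + 8 + 4 = 33554572  −1 ⇒ G_6=33554571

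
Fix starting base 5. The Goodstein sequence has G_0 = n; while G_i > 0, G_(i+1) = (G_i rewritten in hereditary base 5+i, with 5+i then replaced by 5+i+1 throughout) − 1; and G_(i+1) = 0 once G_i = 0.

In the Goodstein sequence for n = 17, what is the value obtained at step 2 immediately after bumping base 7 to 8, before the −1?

[0] 17 ≡ 3·5 + 2 (base 5). Lift 6: 20. −1: 19.
[1] 19 ≡ 3·6 + 1 (base 6). Lift 7: 22. −1: 21.
[2] 21 ≡ 3·7 (base 7). Lift 8: 24. −1: 23.

24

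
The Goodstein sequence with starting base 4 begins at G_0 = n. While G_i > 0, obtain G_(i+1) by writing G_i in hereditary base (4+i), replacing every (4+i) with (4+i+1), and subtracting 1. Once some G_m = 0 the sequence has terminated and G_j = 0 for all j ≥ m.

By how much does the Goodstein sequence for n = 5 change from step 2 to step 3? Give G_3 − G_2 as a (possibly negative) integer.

step 0: 5 = 4 + 1; sub 5 for 4: 5 + 1; = 6; G_1 = 6−1 = 5
step 1: 5 = 5; sub 6 for 5: 6; = 6; G_2 = 6−1 = 5
step 2: 5 = 5; sub 7 for 6: 5; = 5; G_3 = 5−1 = 4

-1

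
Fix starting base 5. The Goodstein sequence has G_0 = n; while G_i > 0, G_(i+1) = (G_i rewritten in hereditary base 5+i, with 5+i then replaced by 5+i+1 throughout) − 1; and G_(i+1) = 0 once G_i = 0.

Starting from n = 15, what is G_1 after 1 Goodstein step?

G_0=15  [base 5] 3·5  →[5↦6]→  3·6 = 18  −1 ⇒ G_1=17
G_1=17  [base 6] 2·6 + 5  →[6↦7]→  2·7 + 5 = 19  −1 ⇒ G_2=18

17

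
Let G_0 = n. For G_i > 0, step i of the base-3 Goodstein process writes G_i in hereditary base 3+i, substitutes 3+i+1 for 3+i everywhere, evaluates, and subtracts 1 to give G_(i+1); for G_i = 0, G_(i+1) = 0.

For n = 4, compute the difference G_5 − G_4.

[0] 4 ≡ 3 + 1 (base 3). Lift 4: 5. −1: 4.
[1] 4 ≡ 4 (base 4). Lift 5: 5. −1: 4.
[2] 4 ≡ 4 (base 5). Lift 6: 4. −1: 3.
[3] 3 ≡ 3 (base 6). Lift 7: 3. −1: 2.
[4] 2 ≡ 2 (base 7). Lift 8: 2. −1: 1.

-1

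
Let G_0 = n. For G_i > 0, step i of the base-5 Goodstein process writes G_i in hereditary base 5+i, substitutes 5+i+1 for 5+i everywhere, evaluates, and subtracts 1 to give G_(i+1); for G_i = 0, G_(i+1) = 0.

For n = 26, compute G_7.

26 —HB5→ 5^2 + 1 —bump→ 6^2 + 1 = 37 —(−1)→ 36
36 —HB6→ 6^2 —bump→ 7^2 = 49 —(−1)→ 48
48 —HB7→ 6·7 + 6 —bump→ 6·8 + 6 = 54 —(−1)→ 53
53 —HB8→ 6·8 + 5 —bump→ 6·9 + 5 = 59 —(−1)→ 58
58 —HB9→ 6·9 + 4 —bump→ 6·10 + 4 = 64 —(−1)→ 63
63 —HB10→ 6·10 + 3 —bump→ 6·11 + 3 = 69 —(−1)→ 68
68 —HB11→ 6·11 + 2 —bump→ 6·12 + 2 = 74 —(−1)→ 73
73 —HB12→ 6·12 + 1 —bump→ 6·13 + 1 = 79 —(−1)→ 78

73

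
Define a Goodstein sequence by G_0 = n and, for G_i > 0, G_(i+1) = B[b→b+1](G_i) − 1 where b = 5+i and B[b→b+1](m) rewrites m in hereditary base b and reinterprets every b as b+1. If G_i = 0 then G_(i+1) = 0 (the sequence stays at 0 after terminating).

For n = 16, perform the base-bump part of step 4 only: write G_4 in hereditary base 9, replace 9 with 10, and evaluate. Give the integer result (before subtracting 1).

24

(0) 16|_5 = 3·5 + 1 ↦ 3·6 + 1|_6 = 19 ⇒ 18
(1) 18|_6 = 3·6 ↦ 3·7|_7 = 21 ⇒ 20
(2) 20|_7 = 2·7 + 6 ↦ 2·8 + 6|_8 = 22 ⇒ 21
(3) 21|_8 = 2·8 + 5 ↦ 2·9 + 5|_9 = 23 ⇒ 22
(4) 22|_9 = 2·9 + 4 ↦ 2·10 + 4|_10 = 24 ⇒ 23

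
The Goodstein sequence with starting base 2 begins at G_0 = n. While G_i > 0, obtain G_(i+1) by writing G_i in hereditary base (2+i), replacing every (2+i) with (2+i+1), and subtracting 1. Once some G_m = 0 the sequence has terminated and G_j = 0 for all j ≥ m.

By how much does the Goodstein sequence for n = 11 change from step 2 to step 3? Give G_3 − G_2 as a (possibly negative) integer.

14600

i=0: 11 = 2^(2 + 1) + 2 + 1 (b=2); 2→3: 3^(3 + 1) + 3 + 1 = 85; 85−1 = 84
i=1: 84 = 3^(3 + 1) + 3 (b=3); 3→4: 4^(4 + 1) + 4 = 1028; 1028−1 = 1027
i=2: 1027 = 4^(4 + 1) + 3 (b=4); 4→5: 5^(5 + 1) + 3 = 15628; 15628−1 = 15627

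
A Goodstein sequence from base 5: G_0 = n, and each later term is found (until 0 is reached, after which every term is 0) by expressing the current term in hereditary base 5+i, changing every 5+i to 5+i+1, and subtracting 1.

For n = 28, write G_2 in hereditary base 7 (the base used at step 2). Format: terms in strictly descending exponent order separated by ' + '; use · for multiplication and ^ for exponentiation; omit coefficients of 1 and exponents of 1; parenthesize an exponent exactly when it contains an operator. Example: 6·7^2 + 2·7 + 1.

G_0=28  [base 5] 5^2 + 3  →[5↦6]→  6^2 + 3 = 39  −1 ⇒ G_1=38
G_1=38  [base 6] 6^2 + 2  →[6↦7]→  7^2 + 2 = 51  −1 ⇒ G_2=50
G_2=50  [base 7] 7^2 + 1  →[7↦8]→  8^2 + 1 = 65  −1 ⇒ G_3=64

7^2 + 1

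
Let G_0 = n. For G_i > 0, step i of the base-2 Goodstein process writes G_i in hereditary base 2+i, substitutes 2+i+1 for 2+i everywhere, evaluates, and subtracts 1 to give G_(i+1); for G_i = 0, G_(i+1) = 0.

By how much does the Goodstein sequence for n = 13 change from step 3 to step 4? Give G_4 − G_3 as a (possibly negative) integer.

264619

G_0=13  [base 2] 2^(2 + 1) + 2^2 + 1  →[2↦3]→  3^(3 + 1) + 3^3 + 1 = 109  −1 ⇒ G_1=108
G_1=108  [base 3] 3^(3 + 1) + 3^3  →[3↦4]→  4^(4 + 1) + 4^4 = 1280  −1 ⇒ G_2=1279
G_2=1279  [base 4] 4^(4 + 1) + 3·4^3 + 3·4^2 + 3·4 + 3  →[4↦5]→  5^(5 + 1) + 3·5^3 + 3·5^2 + 3·5 + 3 = 16093  −1 ⇒ G_3=16092
G_3=16092  [base 5] 5^(5 + 1) + 3·5^3 + 3·5^2 + 3·5 + 2  →[5↦6]→  6^(6 + 1) + 3·6^3 + 3·6^2 + 3·6 + 2 = 280712  −1 ⇒ G_4=280711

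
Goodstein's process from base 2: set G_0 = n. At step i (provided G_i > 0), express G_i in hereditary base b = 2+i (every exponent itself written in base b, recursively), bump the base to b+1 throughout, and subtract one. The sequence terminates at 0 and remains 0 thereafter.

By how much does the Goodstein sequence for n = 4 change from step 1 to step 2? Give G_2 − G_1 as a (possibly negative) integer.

15

i=0: 4 = 2^2 (b=2); 2→3: 3^3 = 27; 27−1 = 26
i=1: 26 = 2·3^2 + 2·3 + 2 (b=3); 3→4: 2·4^2 + 2·4 + 2 = 42; 42−1 = 41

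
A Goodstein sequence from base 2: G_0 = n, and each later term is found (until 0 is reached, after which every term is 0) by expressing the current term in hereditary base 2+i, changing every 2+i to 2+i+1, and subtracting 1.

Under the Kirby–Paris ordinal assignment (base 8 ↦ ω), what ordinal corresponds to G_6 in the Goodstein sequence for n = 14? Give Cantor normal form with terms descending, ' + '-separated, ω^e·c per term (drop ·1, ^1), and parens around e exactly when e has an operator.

ω^(ω + 1) + ω^5·5 + ω^4·5 + ω^3·5 + ω^2·5 + ω·5 + 3

G_0 = 14. HB_2(14) = 2^(2 + 1) + 2^2 + 2. Bump = 111. G_1 = 110.
G_1 = 110. HB_3(110) = 3^(3 + 1) + 3^3 + 2. Bump = 1282. G_2 = 1281.
G_2 = 1281. HB_4(1281) = 4^(4 + 1) + 4^4 + 1. Bump = 18751. G_3 = 18750.
G_3 = 18750. HB_5(18750) = 5^(5 + 1) + 5^5. Bump = 326592. G_4 = 326591.
G_4 = 326591. HB_6(326591) = 6^(6 + 1) + 5·6^5 + 5·6^4 + 5·6^3 + 5·6^2 + 5·6 + 5. Bump = 5862841. G_5 = 5862840.
G_5 = 5862840. HB_7(5862840) = 7^(7 + 1) + 5·7^5 + 5·7^4 + 5·7^3 + 5·7^2 + 5·7 + 4. Bump = 134404972. G_6 = 134404971.
G_6 = 134404971. HB_8(134404971) = 8^(8 + 1) + 5·8^5 + 5·8^4 + 5·8^3 + 5·8^2 + 5·8 + 3. Bump = 3487116549. G_7 = 3487116548.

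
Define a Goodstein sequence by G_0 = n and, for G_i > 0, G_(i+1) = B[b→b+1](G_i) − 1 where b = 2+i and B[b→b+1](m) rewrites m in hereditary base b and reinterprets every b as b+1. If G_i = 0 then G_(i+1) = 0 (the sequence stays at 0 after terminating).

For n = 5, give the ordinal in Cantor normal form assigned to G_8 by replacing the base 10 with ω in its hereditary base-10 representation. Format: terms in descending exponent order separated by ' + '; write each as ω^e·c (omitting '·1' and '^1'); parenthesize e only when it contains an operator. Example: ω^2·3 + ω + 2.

ω^3·3 + ω^2·3 + ω·2 + 5

i=0: 5 = 2^2 + 1 (b=2); 2→3: 3^3 + 1 = 28; 28−1 = 27
i=1: 27 = 3^3 (b=3); 3→4: 4^4 = 256; 256−1 = 255
i=2: 255 = 3·4^3 + 3·4^2 + 3·4 + 3 (b=4); 4→5: 3·5^3 + 3·5^2 + 3·5 + 3 = 468; 468−1 = 467
i=3: 467 = 3·5^3 + 3·5^2 + 3·5 + 2 (b=5); 5→6: 3·6^3 + 3·6^2 + 3·6 + 2 = 776; 776−1 = 775
i=4: 775 = 3·6^3 + 3·6^2 + 3·6 + 1 (b=6); 6→7: 3·7^3 + 3·7^2 + 3·7 + 1 = 1198; 1198−1 = 1197
i=5: 1197 = 3·7^3 + 3·7^2 + 3·7 (b=7); 7→8: 3·8^3 + 3·8^2 + 3·8 = 1752; 1752−1 = 1751
i=6: 1751 = 3·8^3 + 3·8^2 + 2·8 + 7 (b=8); 8→9: 3·9^3 + 3·9^2 + 2·9 + 7 = 2455; 2455−1 = 2454
i=7: 2454 = 3·9^3 + 3·9^2 + 2·9 + 6 (b=9); 9→10: 3·10^3 + 3·10^2 + 2·10 + 6 = 3326; 3326−1 = 3325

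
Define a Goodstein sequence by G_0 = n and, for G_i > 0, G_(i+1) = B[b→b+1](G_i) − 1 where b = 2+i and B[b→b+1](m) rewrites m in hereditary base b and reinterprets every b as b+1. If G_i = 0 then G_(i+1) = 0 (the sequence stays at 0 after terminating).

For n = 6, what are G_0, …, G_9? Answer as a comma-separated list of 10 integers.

6, 29, 257, 3125, 46655, 98039, 187243, 332147, 555551, 885775

6 —HB2→ 2^2 + 2 —bump→ 3^3 + 3 = 30 —(−1)→ 29
29 —HB3→ 3^3 + 2 —bump→ 4^4 + 2 = 258 —(−1)→ 257
257 —HB4→ 4^4 + 1 —bump→ 5^5 + 1 = 3126 —(−1)→ 3125
3125 —HB5→ 5^5 —bump→ 6^6 = 46656 —(−1)→ 46655
46655 —HB6→ 5·6^5 + 5·6^4 + 5·6^3 + 5·6^2 + 5·6 + 5 —bump→ 5·7^5 + 5·7^4 + 5·7^3 + 5·7^2 + 5·7 + 5 = 98040 —(−1)→ 98039
98039 —HB7→ 5·7^5 + 5·7^4 + 5·7^3 + 5·7^2 + 5·7 + 4 —bump→ 5·8^5 + 5·8^4 + 5·8^3 + 5·8^2 + 5·8 + 4 = 187244 —(−1)→ 187243
187243 —HB8→ 5·8^5 + 5·8^4 + 5·8^3 + 5·8^2 + 5·8 + 3 —bump→ 5·9^5 + 5·9^4 + 5·9^3 + 5·9^2 + 5·9 + 3 = 332148 —(−1)→ 332147
332147 —HB9→ 5·9^5 + 5·9^4 + 5·9^3 + 5·9^2 + 5·9 + 2 —bump→ 5·10^5 + 5·10^4 + 5·10^3 + 5·10^2 + 5·10 + 2 = 555552 —(−1)→ 555551
555551 —HB10→ 5·10^5 + 5·10^4 + 5·10^3 + 5·10^2 + 5·10 + 1 —bump→ 5·11^5 + 5·11^4 + 5·11^3 + 5·11^2 + 5·11 + 1 = 885776 —(−1)→ 885775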